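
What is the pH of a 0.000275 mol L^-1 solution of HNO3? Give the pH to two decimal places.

HNO3 is a strong acid and dissociates completely, so [H+] = 0.000275 M.
pH = -log(0.000275) = 3.56

pH = 3.56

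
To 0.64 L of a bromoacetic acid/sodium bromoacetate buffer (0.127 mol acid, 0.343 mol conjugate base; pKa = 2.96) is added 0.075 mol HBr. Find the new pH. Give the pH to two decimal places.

pH = 3.08

Added H+ converts BrCH2COO- to BrCH2COOH: BrCH2COOH → 0.202 mol, BrCH2COO- → 0.268 mol.
pH = pKa + log(n_BrCH2COO-/n_BrCH2COOH) = 2.96 + log(0.268/0.202) = 2.96 + (+0.123)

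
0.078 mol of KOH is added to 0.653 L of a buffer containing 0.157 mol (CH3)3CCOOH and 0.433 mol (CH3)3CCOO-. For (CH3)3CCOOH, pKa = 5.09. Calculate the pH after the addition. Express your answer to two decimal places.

After neutralization: n((CH3)3CCOOH) = 0.079 mol, n((CH3)3CCOO-) = 0.511 mol.
Henderson–Hasselbalch with mole ratio 0.511/0.079: pH = 5.09 + (+0.811)

pH = 5.90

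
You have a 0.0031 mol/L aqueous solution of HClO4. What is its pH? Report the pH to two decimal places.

HClO4 is a strong acid and dissociates completely, so [H+] = 0.0031 M.
pH = -log(0.0031) = 2.51

pH = 2.51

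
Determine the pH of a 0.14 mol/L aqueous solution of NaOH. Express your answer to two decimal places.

pH = 13.15

NaOH is a strong base; [OH-] = 0.14 M.
pOH = -log(0.14) = 0.85
pH = 14.00 - 0.85 = 13.15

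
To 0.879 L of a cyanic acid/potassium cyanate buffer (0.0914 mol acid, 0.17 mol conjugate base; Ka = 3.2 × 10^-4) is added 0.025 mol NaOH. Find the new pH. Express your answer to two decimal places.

After neutralization: n(HOCN) = 0.0664 mol, n(OCN-) = 0.195 mol.
pKa = −log(3.2 × 10^-4) = 3.495
pH = pKa + log([A⁻]/[HA]) = 3.495 + log(0.195/0.0664) = 3.495 +0.468

pH = 3.96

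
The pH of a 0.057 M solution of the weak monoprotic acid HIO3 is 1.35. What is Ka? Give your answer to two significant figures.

Ka = 1.6 × 10^-1

[H+] = 10^(-1.35) = 4.47 × 10^-2 M
At equilibrium [HA] = 0.057 − 4.47 × 10^-2 = 1.23 × 10^-2 M
Ka = [H+][A-]/[HA] = (4.47 × 10^-2)² / 1.23 × 10^-2 = 1.6 × 10^-1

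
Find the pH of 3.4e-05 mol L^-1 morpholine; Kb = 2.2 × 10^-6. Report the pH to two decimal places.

pH = 8.88

C4H8ONH + H2O ⇌ C4H8ONH2+ + OH-
Kb = [OH-]²/(3.4e-05 − [OH-]) = 2.2 × 10^-6
Here C₀/Kb ≈ 15.5, so the small-[OH-] approximation fails. Use the quadratic:
[OH-] = (−Kb + √(Kb² + 4·Kb·C₀))/2 = 7.62 × 10^-6 M
pOH = 5.12, so pH = 14.00 − pOH = 8.88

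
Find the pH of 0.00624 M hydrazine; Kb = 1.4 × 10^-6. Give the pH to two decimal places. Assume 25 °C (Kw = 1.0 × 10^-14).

pH = 9.97

N2H4 + H2O ⇌ N2H5+ + OH-
Let x = [OH-] at equilibrium. Kb = x²/(0.00624 − x).
Neglecting x in the denominator: x = √(1.4 × 10^-6 × 0.00624) = 9.35 × 10^-5 M
pOH = −log(9.35 × 10^-5) = 4.03; pH = 14.00 − 4.03 = 9.97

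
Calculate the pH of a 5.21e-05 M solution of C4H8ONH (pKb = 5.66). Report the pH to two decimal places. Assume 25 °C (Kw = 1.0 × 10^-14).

pH = 8.98

C4H8ONH + H2O ⇌ C4H8ONH2+ + OH-
Kb = 10^(−5.66) = 2.19 × 10^-6
Let x = [OH-] at equilibrium. Kb = x²/(5.21e-05 − x).
The 5% rule fails; solving x² + Kb·x − Kb·C₀ = 0 exactly:
x = [−2.19e-06 + √(2.19e-06² + 4.56e-10)]/2 = 9.64 × 10^-6 M
pOH = 5.02, so pH = 14.00 − pOH = 8.98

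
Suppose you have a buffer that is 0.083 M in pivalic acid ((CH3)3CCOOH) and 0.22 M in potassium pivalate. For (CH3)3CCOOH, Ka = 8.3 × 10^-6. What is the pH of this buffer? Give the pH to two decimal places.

pKa = −log(8.3 × 10^-6) = 5.081
pH = pKa + log([A⁻]/[HA]) = 5.081 + log(0.22/0.083)
pH = 5.081 + (+0.423) = 5.50

pH = 5.50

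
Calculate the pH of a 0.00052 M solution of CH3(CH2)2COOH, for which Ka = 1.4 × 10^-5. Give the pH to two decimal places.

CH3(CH2)2COOH ⇌ CH3(CH2)2COO- + H+
Let x = [H+] at equilibrium. Ka = x²/(0.00052 − x).
Here C₀/Ka ≈ 37.1, so the small-x approximation fails. Use the quadratic:
x = (−Ka + √(Ka² + 4·Ka·C₀))/2 = 7.86 × 10^-5 M
pH = −log[H+] = −log(7.86 × 10^-5) = 4.10

pH = 4.10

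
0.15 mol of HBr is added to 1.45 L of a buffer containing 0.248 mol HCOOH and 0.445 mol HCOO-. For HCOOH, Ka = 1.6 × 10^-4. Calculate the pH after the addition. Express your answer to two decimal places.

pH = 3.67

Added H+ converts HCOO- to HCOOH: HCOOH → 0.398 mol, HCOO- → 0.295 mol.
pKa = −log(1.6 × 10^-4) = 3.796
Henderson–Hasselbalch with mole ratio 0.295/0.398: pH = 3.796 + (-0.130)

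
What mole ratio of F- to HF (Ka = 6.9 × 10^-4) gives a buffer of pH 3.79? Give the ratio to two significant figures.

ratio = 4.3

pKa = -log(6.9 × 10^-4) = 3.161
pH = pKa + log(r) ⇒ log(r) = 3.79 − 3.161 = +0.629
r = [F-]/[HF] = 10^(+0.629) = 4.26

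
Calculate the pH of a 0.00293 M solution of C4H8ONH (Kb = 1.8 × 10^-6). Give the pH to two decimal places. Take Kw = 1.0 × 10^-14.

C4H8ONH + H2O ⇌ C4H8ONH2+ + OH-
From the ICE table, Kb = [OH-]²/(0.00293 − [OH-]) = 1.8 × 10^-6.
Assume [OH-] ≪ 0.00293: [OH-] ≈ √(1.8 × 10^-6 × 0.00293) = 7.26 × 10^-5 M
pOH = −log(7.26 × 10^-5) = 4.14; pH = 14.00 − 4.14 = 9.86

pH = 9.86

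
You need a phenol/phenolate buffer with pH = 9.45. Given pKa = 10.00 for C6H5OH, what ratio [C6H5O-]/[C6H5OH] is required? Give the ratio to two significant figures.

pH = pKa + log(r) ⇒ log(r) = 9.45 − 10.00 = -0.55
r = [C6H5O-]/[C6H5OH] = 10^(-0.55) = 0.282

ratio = 0.28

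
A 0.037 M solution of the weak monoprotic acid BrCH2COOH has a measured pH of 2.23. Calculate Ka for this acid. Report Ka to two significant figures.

Ka = 1.1 × 10^-3

[H+] = 10^(-2.23) = 5.89 × 10^-3 M
At equilibrium [HA] = 0.037 − 5.89 × 10^-3 = 3.11 × 10^-2 M
Ka = [H+][A-]/[HA] = (5.89 × 10^-3)² / 3.11 × 10^-2 = 1.1 × 10^-3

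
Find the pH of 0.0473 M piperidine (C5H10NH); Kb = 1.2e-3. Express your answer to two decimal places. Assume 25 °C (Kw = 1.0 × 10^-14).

pH = 11.84

C5H10NH + H2O ⇌ C5H10NH2+ + OH-
Let x = [OH-] at equilibrium. Kb = x²/(0.0473 − x).
Here C₀/Kb ≈ 39.4, so the small-x approximation fails. Use the quadratic:
x = (−Kb + √(Kb² + 4·Kb·C₀))/2 = 6.96 × 10^-3 M
pOH = 2.16, so pH = 14.00 − pOH = 11.84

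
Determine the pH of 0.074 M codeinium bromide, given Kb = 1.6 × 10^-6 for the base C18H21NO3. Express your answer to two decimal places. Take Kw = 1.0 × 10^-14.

pH = 4.67

C18H22NO3+ is the conjugate acid of the weak base C18H21NO3.
Ka = Kw/Kb = 1.0×10^-14 / 1.6 × 10^-6 = 6.25 × 10^-9
From the ICE table, Ka = x²/(0.074 − x) = 6.25 × 10^-9.
Assume x ≪ 0.074: x ≈ √(6.25 × 10^-9 × 0.074) = 2.15 × 10^-5 M
(x/C₀ = 0.029% < 5%, so the approximation holds.)
pH = −log[H+] = −log(2.15 × 10^-5) = 4.67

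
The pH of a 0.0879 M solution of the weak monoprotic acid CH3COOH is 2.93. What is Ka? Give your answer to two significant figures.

Ka = 1.6 × 10^-5

[H+] = 10^(-2.93) = 1.17 × 10^-3 M
At equilibrium [HA] = 0.0879 − 1.17 × 10^-3 = 8.67 × 10^-2 M
Ka = [H+][A-]/[HA] = (1.17 × 10^-3)² / 8.67 × 10^-2 = 1.6 × 10^-5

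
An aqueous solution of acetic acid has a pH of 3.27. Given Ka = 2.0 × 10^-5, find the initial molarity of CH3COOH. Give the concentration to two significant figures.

C₀ = 1.5 × 10^-2 M

[H+] = 10^(-3.27) = 5.37 × 10^-4 M = x
Ka = x²/(C₀ − x) ⇒ C₀ = x + x²/Ka
C₀ = 5.37 × 10^-4 + (5.37 × 10^-4)²/(2.0 × 10^-5) = 1.50 × 10^-2 M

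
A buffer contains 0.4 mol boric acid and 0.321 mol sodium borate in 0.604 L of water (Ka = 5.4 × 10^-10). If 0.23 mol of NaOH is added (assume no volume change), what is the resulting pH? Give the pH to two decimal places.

pH = 9.78

OH- converts B(OH)3 to B(OH)4-: B(OH)3 → 0.17 mol, B(OH)4- → 0.551 mol.
pKa = −log(5.4 × 10^-10) = 9.268
Henderson–Hasselbalch with mole ratio 0.551/0.17: pH = 9.268 + (+0.511)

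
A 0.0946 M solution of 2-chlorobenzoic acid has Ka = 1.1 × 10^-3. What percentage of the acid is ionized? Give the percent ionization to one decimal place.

ClC6H4COOH ⇌ ClC6H4COO- + H+; let x = [H+] at equilibrium.
Ka = x²/(C₀ − x); solving the quadratic gives x = 9.67 × 10^-3 M.
Fraction ionized = 9.67 × 10^-3 / 0.0946 = 0.1022 → 10.2%

10.2%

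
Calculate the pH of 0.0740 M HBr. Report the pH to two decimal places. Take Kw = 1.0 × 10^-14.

HBr is a strong acid and dissociates completely, so [H+] = 0.0740 M.
pH = -log(0.074) = 1.13

pH = 1.13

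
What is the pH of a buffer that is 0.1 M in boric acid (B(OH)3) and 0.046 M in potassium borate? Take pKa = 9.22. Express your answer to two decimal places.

pH = 8.88

Using pH = pKa + log([base]/[acid]) with [base]/[acid] = 0.046/0.1:
pH = 9.22 + (-0.337) = 8.88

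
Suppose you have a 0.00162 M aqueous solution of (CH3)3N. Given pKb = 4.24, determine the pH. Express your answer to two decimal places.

pH = 10.44

(CH3)3N + H2O ⇌ (CH3)3NH+ + OH-
Kb = 10^(−4.24) = 5.75 × 10^-5
Kb = x²/(0.00162 − x) = 5.75 × 10^-5
x is not negligible relative to C₀; solve x² + 5.75e-05·x − 9.31e-08 = 0.
x = (−Kb + √(Kb² + 4·Kb·C₀))/2 = 2.78 × 10^-4 M
pOH = 3.56, so pH = 14.00 − pOH = 10.44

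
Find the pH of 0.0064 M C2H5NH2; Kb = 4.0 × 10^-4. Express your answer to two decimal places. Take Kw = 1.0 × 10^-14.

C2H5NH2 + H2O ⇌ C2H5NH3+ + OH-
Let x = [OH-] at equilibrium. Kb = x²/(0.0064 − x).
The 5% rule fails; solving x² + Kb·x − Kb·C₀ = 0 exactly:
x = [−0.0004 + √(0.0004² + 1.02e-05)]/2 = 1.41 × 10^-3 M
pOH = −log(1.41 × 10^-3) = 2.85; pH = 14.00 − 2.85 = 11.15

pH = 11.15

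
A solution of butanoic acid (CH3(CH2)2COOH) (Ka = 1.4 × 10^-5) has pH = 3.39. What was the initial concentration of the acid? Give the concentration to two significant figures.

[H+] = 10^(-3.39) = 4.07 × 10^-4 M = x
Ka = x²/(C₀ − x) ⇒ C₀ = x + x²/Ka
C₀ = 4.07 × 10^-4 + (4.07 × 10^-4)²/(1.4 × 10^-5) = 1.22 × 10^-2 M

C₀ = 1.2 × 10^-2 M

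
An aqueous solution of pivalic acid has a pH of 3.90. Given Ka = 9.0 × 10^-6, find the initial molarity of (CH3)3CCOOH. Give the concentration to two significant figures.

[H+] = 10^(-3.90) = 1.26 × 10^-4 M = x
Ka = x²/(C₀ − x) ⇒ C₀ = x + x²/Ka
C₀ = 1.26 × 10^-4 + (1.26 × 10^-4)²/(9.0 × 10^-6) = 1.89 × 10^-3 M

C₀ = 1.9 × 10^-3 M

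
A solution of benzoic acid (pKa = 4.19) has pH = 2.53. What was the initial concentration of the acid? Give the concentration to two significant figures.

C₀ = 1.4 × 10^-1 M

[H+] = 10^(-2.53) = 2.95 × 10^-3 M = x
Ka = 10^(−4.19) = 6.46 × 10^-5
Ka = x²/(C₀ − x) ⇒ C₀ = x + x²/Ka
C₀ = 2.95 × 10^-3 + (2.95 × 10^-3)²/(6.46 × 10^-5) = 1.38 × 10^-1 M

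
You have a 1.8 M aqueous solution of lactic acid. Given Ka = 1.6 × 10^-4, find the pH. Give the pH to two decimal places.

pH = 1.77

CH3CH(OH)COOH ⇌ CH3CH(OH)COO- + H+
From the ICE table, Ka = [H+]²/(1.8 − [H+]) = 1.6 × 10^-4.
Assume [H+] ≪ 1.8: [H+] ≈ √(1.6 × 10^-4 × 1.8) = 1.70 × 10^-2 M
([H+]/C₀ = 0.94% < 5%, so the approximation holds.)
pH = −log[H+] = −log(1.70 × 10^-2) = 1.77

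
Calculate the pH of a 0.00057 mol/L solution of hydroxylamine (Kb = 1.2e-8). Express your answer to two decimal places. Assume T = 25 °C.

pH = 8.42

NH2OH + H2O ⇌ NH3OH+ + OH-
From the ICE table, Kb = [OH-]²/(0.00057 − [OH-]) = 1.2 × 10^-8.
Assume [OH-] ≪ 0.00057: [OH-] ≈ √(1.2 × 10^-8 × 0.00057) = 2.62 × 10^-6 M
Check: 0.46% ionized — well under 5%, approximation valid.
pOH = −log(2.62 × 10^-6) = 5.58; pH = 14.00 − 5.58 = 8.42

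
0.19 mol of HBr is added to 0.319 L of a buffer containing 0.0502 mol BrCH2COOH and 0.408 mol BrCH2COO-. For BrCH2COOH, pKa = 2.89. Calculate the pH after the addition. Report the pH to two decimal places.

pH = 2.85

After neutralization: n(BrCH2COOH) = 0.24 mol, n(BrCH2COO-) = 0.218 mol.
Henderson–Hasselbalch with mole ratio 0.218/0.24: pH = 2.89 + (-0.042)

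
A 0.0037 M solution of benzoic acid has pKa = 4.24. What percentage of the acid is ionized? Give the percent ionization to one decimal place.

C6H5COOH ⇌ C6H5COO- + H+; let x = [H+] at equilibrium.
Ka = 10^(−4.24) = 5.75 × 10^-5
Solve x² + 5.75e-05x − 2.13e-07 = 0 → x = 4.33 × 10^-4 M
Fraction ionized = 4.33 × 10^-4 / 0.0037 = 0.1170 → 11.7%

11.7%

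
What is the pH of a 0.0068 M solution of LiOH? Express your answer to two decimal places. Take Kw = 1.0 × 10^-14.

pH = 11.83

LiOH is a strong base; [OH-] = 0.0068 M.
pOH = -log(0.0068) = 2.17
pH = 14.00 - 2.17 = 11.83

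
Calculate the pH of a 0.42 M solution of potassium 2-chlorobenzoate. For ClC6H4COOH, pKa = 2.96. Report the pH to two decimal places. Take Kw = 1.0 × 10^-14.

ClC6H4COO- is the conjugate base of the weak acid ClC6H4COOH.
Ka = 10^(−2.96) = 1.10 × 10^-3
Kb = Kw/Ka = 1.0×10^-14 / 1.10 × 10^-3 = 9.09 × 10^-12
Kb = [OH-]²/(0.42 − [OH-]) = 9.09 × 10^-12
Neglecting [OH-] in the denominator: [OH-] = √(9.09 × 10^-12 × 0.42) = 1.95 × 10^-6 M
pOH = 5.71, so pH = 14.00 − pOH = 8.29

pH = 8.29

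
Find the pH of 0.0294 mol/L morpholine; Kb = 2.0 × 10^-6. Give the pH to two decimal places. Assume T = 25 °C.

C4H8ONH + H2O ⇌ C4H8ONH2+ + OH-
From the ICE table, Kb = x²/(0.0294 − x) = 2.0 × 10^-6.
Assume x ≪ 0.0294: x ≈ √(2.0 × 10^-6 × 0.0294) = 2.42 × 10^-4 M
pOH = 3.62, so pH = 14.00 − pOH = 10.38

pH = 10.38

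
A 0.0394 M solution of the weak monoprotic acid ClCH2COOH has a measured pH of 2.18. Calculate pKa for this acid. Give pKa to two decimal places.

[H+] = 10^(-2.18) = 6.61 × 10^-3 M
At equilibrium [HA] = 0.0394 − 6.61 × 10^-3 = 3.28 × 10^-2 M
Ka = [H+][A-]/[HA] = (6.61 × 10^-3)² / 3.28 × 10^-2 = 1.33 × 10^-3
pKa = -log(1.33 × 10^-3) = 2.88

pKa = 2.88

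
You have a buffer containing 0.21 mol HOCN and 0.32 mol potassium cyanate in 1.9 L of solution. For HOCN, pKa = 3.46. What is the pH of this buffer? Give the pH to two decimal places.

pH = 3.64

Henderson–Hasselbalch: pH = pKa + log([OCN-]/[HOCN]) = 3.46 + log(0.32/0.21)
pH = 3.46 + (+0.183) = 3.64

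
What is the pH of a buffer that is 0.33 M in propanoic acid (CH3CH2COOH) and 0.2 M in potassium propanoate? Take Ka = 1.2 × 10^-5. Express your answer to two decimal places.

pH = 4.70

pKa = −log(1.2 × 10^-5) = 4.921
Henderson–Hasselbalch: pH = pKa + log([CH3CH2COO-]/[CH3CH2COOH]) = 4.921 + log(0.2/0.33)
pH = 4.921 + (-0.217) = 4.70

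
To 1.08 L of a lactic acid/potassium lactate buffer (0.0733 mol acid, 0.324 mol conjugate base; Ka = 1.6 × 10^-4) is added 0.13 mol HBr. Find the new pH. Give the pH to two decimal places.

pH = 3.78

Added H+ converts CH3CH(OH)COO- to CH3CH(OH)COOH: CH3CH(OH)COOH → 0.203 mol, CH3CH(OH)COO- → 0.194 mol.
pKa = −log(1.6 × 10^-4) = 3.796
Henderson–Hasselbalch with mole ratio 0.194/0.203: pH = 3.796 + (-0.020)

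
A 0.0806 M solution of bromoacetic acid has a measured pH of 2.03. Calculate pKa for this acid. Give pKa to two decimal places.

pKa = 2.91

[H+] = 10^(-2.03) = 9.33 × 10^-3 M
At equilibrium [HA] = 0.0806 − 9.33 × 10^-3 = 7.13 × 10^-2 M
Ka = [H+][A-]/[HA] = (9.33 × 10^-3)² / 7.13 × 10^-2 = 1.22 × 10^-3
pKa = -log(1.22 × 10^-3) = 2.91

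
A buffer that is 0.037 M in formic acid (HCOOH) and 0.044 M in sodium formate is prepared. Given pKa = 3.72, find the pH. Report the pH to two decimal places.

Henderson–Hasselbalch: pH = pKa + log([HCOO-]/[HCOOH]) = 3.72 + log(0.044/0.037)
pH = 3.72 + (+0.075) = 3.80

pH = 3.80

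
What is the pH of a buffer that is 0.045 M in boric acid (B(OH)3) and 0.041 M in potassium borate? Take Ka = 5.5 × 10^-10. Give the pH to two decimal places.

pH = 9.22

pKa = −log(5.5 × 10^-10) = 9.260
Using pH = pKa + log([base]/[acid]) with [base]/[acid] = 0.041/0.045:
pH = 9.260 + (-0.040) = 9.22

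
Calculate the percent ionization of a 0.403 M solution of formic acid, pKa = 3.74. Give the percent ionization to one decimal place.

HCOOH ⇌ HCOO- + H+; let x = [H+] at equilibrium.
Ka = 10^(−3.74) = 1.82 × 10^-4
x ≈ √(Ka·C₀) = √(1.82 × 10^-4 × 0.403) = 8.56 × 10^-3 M
% ionization = x/C₀ × 100% = 8.56 × 10^-3/0.403 × 100% = 2.1%

2.1%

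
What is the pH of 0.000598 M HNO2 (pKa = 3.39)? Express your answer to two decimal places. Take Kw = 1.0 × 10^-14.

pH = 3.48

HNO2 ⇌ NO2- + H+
Ka = 10^(−3.39) = 4.07 × 10^-4
From the ICE table, Ka = x²/(0.000598 − x) = 4.07 × 10^-4.
The 5% rule fails; solving x² + Ka·x − Ka·C₀ = 0 exactly:
x = (−Ka + √(Ka² + 4·Ka·C₀))/2 = 3.30 × 10^-4 M
pH = −log(3.30 × 10^-4) = 3.48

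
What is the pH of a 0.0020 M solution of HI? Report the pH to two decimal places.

HI is a strong acid and dissociates completely, so [H+] = 0.0020 M.
pH = -log(0.002) = 2.70

pH = 2.70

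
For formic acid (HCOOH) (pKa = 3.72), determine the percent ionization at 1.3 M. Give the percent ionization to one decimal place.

HCOOH ⇌ HCOO- + H+; let x = [H+] at equilibrium.
Ka = 10^(−3.72) = 1.91 × 10^-4
x ≈ √(Ka·C₀) = √(1.91 × 10^-4 × 1.3) = 1.58 × 10^-2 M
Fraction ionized = 1.58 × 10^-2 / 1.3 = 0.0122 → 1.2%

1.2%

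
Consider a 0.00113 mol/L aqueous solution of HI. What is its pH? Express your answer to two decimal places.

HI is a strong acid and dissociates completely, so [H+] = 0.00113 M.
pH = -log(0.00113) = 2.95

pH = 2.95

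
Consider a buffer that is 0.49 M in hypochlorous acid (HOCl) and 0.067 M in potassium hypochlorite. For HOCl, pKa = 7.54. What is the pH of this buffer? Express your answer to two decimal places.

pH = pKa + log([A⁻]/[HA]) = 7.54 + log(0.067/0.49)
pH = 7.54 + (-0.864) = 6.68

pH = 6.68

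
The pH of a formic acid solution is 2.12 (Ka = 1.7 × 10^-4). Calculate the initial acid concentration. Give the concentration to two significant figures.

[H+] = 10^(-2.12) = 7.59 × 10^-3 M = x
Ka = x²/(C₀ − x) ⇒ C₀ = x + x²/Ka
C₀ = 7.59 × 10^-3 + (7.59 × 10^-3)²/(1.7 × 10^-4) = 3.46 × 10^-1 M

C₀ = 3.5 × 10^-1 M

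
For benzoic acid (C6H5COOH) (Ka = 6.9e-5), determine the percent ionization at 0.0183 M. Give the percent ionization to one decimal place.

C6H5COOH ⇌ C6H5COO- + H+; let x = [H+] at equilibrium.
Ka = x²/(C₀ − x); solving the quadratic gives x = 1.09 × 10^-3 M.
Fraction ionized = 1.09 × 10^-3 / 0.0183 = 0.0596 → 6.0%

6.0%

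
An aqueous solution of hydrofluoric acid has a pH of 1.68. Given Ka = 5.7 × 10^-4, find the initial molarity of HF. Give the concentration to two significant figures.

[H+] = 10^(-1.68) = 2.09 × 10^-2 M = x
Ka = x²/(C₀ − x) ⇒ C₀ = x + x²/Ka
C₀ = 2.09 × 10^-2 + (2.09 × 10^-2)²/(5.7 × 10^-4) = 7.87 × 10^-1 M

C₀ = 7.9 × 10^-1 M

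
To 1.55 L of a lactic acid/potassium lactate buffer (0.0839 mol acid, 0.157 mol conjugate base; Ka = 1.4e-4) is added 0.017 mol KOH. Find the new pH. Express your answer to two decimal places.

OH- converts CH3CH(OH)COOH to CH3CH(OH)COO-: CH3CH(OH)COOH → 0.0669 mol, CH3CH(OH)COO- → 0.174 mol.
pKa = −log(1.4 × 10^-4) = 3.854
pH = pKa + log(n_CH3CH(OH)COO-/n_CH3CH(OH)COOH) = 3.854 + log(0.174/0.0669) = 3.854 + (+0.415)

pH = 4.27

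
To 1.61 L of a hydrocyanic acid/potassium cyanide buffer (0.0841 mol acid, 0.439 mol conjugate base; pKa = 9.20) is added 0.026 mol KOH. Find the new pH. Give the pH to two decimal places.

pH = 10.10

OH- converts HCN to CN-: HCN → 0.0581 mol, CN- → 0.465 mol.
Henderson–Hasselbalch with mole ratio 0.465/0.0581: pH = 9.20 + (+0.903)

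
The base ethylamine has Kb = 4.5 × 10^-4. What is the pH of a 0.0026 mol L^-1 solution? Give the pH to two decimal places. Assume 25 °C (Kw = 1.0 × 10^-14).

C2H5NH2 + H2O ⇌ C2H5NH3+ + OH-
Kb = x²/(0.0026 − x) = 4.5 × 10^-4
x is not negligible relative to C₀; solve x² + 0.00045·x − 1.17e-06 = 0.
x = (−Kb + √(Kb² + 4·Kb·C₀))/2 = 8.80 × 10^-4 M
pOH = 3.06, so pH = 14.00 − pOH = 10.94

pH = 10.94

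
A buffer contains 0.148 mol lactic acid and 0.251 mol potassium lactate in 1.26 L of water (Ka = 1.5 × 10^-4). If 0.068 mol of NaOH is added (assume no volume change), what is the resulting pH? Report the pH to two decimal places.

After neutralization: n(CH3CH(OH)COOH) = 0.08 mol, n(CH3CH(OH)COO-) = 0.319 mol.
pKa = −log(1.5 × 10^-4) = 3.824
Henderson–Hasselbalch with mole ratio 0.319/0.08: pH = 3.824 + (+0.601)

pH = 4.42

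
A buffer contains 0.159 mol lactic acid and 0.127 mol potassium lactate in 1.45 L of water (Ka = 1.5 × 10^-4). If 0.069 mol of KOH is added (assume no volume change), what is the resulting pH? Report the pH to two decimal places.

pH = 4.16

After neutralization: n(CH3CH(OH)COOH) = 0.09 mol, n(CH3CH(OH)COO-) = 0.196 mol.
pKa = −log(1.5 × 10^-4) = 3.824
pH = pKa + log(n_CH3CH(OH)COO-/n_CH3CH(OH)COOH) = 3.824 + log(0.196/0.09) = 3.824 + (+0.338)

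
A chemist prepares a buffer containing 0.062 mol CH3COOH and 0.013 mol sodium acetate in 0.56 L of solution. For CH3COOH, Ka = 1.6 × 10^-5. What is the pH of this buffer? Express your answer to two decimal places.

pKa = −log(1.6 × 10^-5) = 4.796
Using pH = pKa + log([base]/[acid]) with [base]/[acid] = 0.013/0.062:
pH = 4.796 + (-0.678) = 4.12

pH = 4.12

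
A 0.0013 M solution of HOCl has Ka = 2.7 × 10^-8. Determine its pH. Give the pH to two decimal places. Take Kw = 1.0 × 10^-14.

HOCl ⇌ OCl- + H+
Ka = [H+]²/(0.0013 − [H+]) = 2.7 × 10^-8
Assume [H+] ≪ 0.0013: [H+] ≈ √(2.7 × 10^-8 × 0.0013) = 5.92 × 10^-6 M
pH = −log(5.92 × 10^-6) = 5.23

pH = 5.23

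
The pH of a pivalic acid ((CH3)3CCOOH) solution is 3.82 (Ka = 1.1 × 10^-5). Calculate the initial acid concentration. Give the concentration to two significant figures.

C₀ = 2.2 × 10^-3 M

[H+] = 10^(-3.82) = 1.51 × 10^-4 M = x
Ka = x²/(C₀ − x) ⇒ C₀ = x + x²/Ka
C₀ = 1.51 × 10^-4 + (1.51 × 10^-4)²/(1.1 × 10^-5) = 2.22 × 10^-3 M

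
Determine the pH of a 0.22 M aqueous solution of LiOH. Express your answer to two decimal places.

LiOH is a strong base; [OH-] = 0.22 M.
pOH = -log(0.22) = 0.66
pH = 14.00 - 0.66 = 13.34

pH = 13.34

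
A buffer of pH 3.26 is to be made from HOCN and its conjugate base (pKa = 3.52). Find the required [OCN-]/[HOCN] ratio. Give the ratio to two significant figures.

ratio = 0.55

pH = pKa + log(r) ⇒ log(r) = 3.26 − 3.52 = -0.26
r = [OCN-]/[HOCN] = 10^(-0.26) = 0.55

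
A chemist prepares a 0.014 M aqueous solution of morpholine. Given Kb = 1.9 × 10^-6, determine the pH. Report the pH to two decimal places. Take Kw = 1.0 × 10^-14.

C4H8ONH + H2O ⇌ C4H8ONH2+ + OH-
From the ICE table, Kb = [OH-]²/(0.014 − [OH-]) = 1.9 × 10^-6.
Neglecting [OH-] in the denominator: [OH-] = √(1.9 × 10^-6 × 0.014) = 1.63 × 10^-4 M
pOH = 3.79, so pH = 14.00 − pOH = 10.21

pH = 10.21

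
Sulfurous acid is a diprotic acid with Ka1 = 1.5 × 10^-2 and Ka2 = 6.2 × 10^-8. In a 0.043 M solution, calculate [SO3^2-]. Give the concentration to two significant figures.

First ionization gives [H+] ≈ [HSO3-] = 1.90 × 10^-2 M.
Second step: Ka2 = [H+][SO3^2-]/[HSO3-] ≈ [SO3^2-] (since [H+] ≈ [HSO3-]).
So [SO3^2-] ≈ Ka2.

6.2 × 10^-8 M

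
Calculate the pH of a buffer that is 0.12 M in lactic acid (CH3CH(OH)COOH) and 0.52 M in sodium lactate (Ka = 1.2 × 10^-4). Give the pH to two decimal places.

pKa = −log(1.2 × 10^-4) = 3.921
Using pH = pKa + log([base]/[acid]) with [base]/[acid] = 0.52/0.12:
pH = 3.921 + (+0.637) = 4.56

pH = 4.56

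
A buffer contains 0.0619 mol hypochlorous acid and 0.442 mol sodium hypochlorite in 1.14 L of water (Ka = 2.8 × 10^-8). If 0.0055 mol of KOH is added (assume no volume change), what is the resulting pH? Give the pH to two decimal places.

OH- converts HOCl to OCl-: HOCl → 0.0564 mol, OCl- → 0.448 mol.
pKa = −log(2.8 × 10^-8) = 7.553
Henderson–Hasselbalch with mole ratio 0.448/0.0564: pH = 7.553 + (+0.900)

pH = 8.45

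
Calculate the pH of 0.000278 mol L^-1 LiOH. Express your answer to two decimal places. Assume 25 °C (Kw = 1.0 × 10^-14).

pH = 10.44

LiOH is a strong base; [OH-] = 0.000278 M.
pOH = -log(0.000278) = 3.56
pH = 14.00 - 3.56 = 10.44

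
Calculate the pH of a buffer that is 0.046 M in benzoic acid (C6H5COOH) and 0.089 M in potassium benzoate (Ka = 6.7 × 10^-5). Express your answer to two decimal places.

pH = 4.46

pKa = −log(6.7 × 10^-5) = 4.174
Using pH = pKa + log([base]/[acid]) with [base]/[acid] = 0.089/0.046:
pH = 4.174 + (+0.287) = 4.46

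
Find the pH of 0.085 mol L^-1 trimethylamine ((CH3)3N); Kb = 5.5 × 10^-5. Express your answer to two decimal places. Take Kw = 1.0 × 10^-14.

pH = 11.33

(CH3)3N + H2O ⇌ (CH3)3NH+ + OH-
Kb = [OH-]²/(0.085 − [OH-]) = 5.5 × 10^-5
Neglecting [OH-] in the denominator: [OH-] = √(5.5 × 10^-5 × 0.085) = 2.16 × 10^-3 M
pOH = 2.67, so pH = 14.00 − pOH = 11.33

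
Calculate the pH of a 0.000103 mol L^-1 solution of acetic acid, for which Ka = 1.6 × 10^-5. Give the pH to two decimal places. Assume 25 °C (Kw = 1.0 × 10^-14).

pH = 4.48

CH3COOH ⇌ CH3COO- + H+
From the ICE table, Ka = [H+]²/(0.000103 − [H+]) = 1.6 × 10^-5.
Here C₀/Ka ≈ 6.44, so the small-[H+] approximation fails. Use the quadratic:
[H+] = [−1.6e-05 + √(1.6e-05² + 6.59e-09)]/2 = 3.34 × 10^-5 M
pH = −log(3.34 × 10^-5) = 4.48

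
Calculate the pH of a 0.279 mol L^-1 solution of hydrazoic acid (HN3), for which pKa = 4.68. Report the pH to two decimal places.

HN3 ⇌ N3- + H+
Ka = 10^(−4.68) = 2.09 × 10^-5
Ka = x²/(0.279 − x) = 2.09 × 10^-5
Since Ka ≪ C₀, x ≈ √(Ka·C₀) = 2.41 × 10^-3 M.
pH = −log[H+] = −log(2.41 × 10^-3) = 2.62

pH = 2.62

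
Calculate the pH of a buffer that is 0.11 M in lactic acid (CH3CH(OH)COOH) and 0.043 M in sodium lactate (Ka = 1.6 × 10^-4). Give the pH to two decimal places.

pH = 3.39

pKa = −log(1.6 × 10^-4) = 3.796
pH = pKa + log([A⁻]/[HA]) = 3.796 + log(0.043/0.11)
pH = 3.796 + (-0.408) = 3.39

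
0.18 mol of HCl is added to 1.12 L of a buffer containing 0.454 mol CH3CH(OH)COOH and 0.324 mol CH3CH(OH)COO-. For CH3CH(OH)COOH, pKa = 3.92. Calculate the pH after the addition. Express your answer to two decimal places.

After neutralization: n(CH3CH(OH)COOH) = 0.634 mol, n(CH3CH(OH)COO-) = 0.144 mol.
Henderson–Hasselbalch with mole ratio 0.144/0.634: pH = 3.92 + (-0.644)

pH = 3.28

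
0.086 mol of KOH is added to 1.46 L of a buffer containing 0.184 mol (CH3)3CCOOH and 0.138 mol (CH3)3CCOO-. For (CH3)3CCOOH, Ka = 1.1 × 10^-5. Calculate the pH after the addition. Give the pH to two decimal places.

After neutralization: n((CH3)3CCOOH) = 0.098 mol, n((CH3)3CCOO-) = 0.224 mol.
pKa = −log(1.1 × 10^-5) = 4.959
pH = pKa + log([A⁻]/[HA]) = 4.959 + log(0.224/0.098) = 4.959 +0.359

pH = 5.32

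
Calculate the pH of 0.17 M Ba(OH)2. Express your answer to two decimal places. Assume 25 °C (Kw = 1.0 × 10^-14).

Ba(OH)2 is a strong base (each formula unit releases 2 OH-); [OH-] = 0.34 M.
pOH = -log(0.34) = 0.47
pH = 14.00 - 0.47 = 13.53

pH = 13.53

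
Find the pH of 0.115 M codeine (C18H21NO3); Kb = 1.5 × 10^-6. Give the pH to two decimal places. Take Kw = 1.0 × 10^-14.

C18H21NO3 + H2O ⇌ C18H22NO3+ + OH-
From the ICE table, Kb = [OH-]²/(0.115 − [OH-]) = 1.5 × 10^-6.
Since Kb ≪ C₀, [OH-] ≈ √(Kb·C₀) = 4.15 × 10^-4 M.
pOH = 3.38, so pH = 14.00 − pOH = 10.62

pH = 10.62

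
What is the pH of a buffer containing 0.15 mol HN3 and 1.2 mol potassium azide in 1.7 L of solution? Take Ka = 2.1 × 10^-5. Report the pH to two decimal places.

pKa = −log(2.1 × 10^-5) = 4.678
Henderson–Hasselbalch: pH = pKa + log([N3-]/[HN3]) = 4.678 + log(1.2/0.15)
pH = 4.678 + (+0.903) = 5.58

pH = 5.58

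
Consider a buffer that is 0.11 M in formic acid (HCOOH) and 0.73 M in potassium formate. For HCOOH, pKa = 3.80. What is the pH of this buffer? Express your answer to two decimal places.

pH = pKa + log([A⁻]/[HA]) = 3.80 + log(0.73/0.11)
pH = 3.80 + (+0.822) = 4.62

pH = 4.62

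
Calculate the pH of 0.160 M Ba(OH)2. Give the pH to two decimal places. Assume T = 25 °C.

pH = 13.51

Ba(OH)2 is a strong base (each formula unit releases 2 OH-); [OH-] = 0.32 M.
pOH = -log(0.32) = 0.49
pH = 14.00 - 0.49 = 13.51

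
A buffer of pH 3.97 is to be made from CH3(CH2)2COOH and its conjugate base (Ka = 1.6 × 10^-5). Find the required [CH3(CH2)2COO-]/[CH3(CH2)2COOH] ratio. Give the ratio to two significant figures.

ratio = 0.15

pKa = -log(1.6 × 10^-5) = 4.796
pH = pKa + log(r) ⇒ log(r) = 3.97 − 4.796 = -0.826
r = [CH3(CH2)2COO-]/[CH3(CH2)2COOH] = 10^(-0.826) = 0.149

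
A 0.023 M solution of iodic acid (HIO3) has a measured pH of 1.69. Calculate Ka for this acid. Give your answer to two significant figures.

Ka = 1.6 × 10^-1

[H+] = 10^(-1.69) = 2.04 × 10^-2 M
At equilibrium [HA] = 0.023 − 2.04 × 10^-2 = 2.60 × 10^-3 M
Ka = [H+][A-]/[HA] = (2.04 × 10^-2)² / 2.60 × 10^-3 = 1.6 × 10^-1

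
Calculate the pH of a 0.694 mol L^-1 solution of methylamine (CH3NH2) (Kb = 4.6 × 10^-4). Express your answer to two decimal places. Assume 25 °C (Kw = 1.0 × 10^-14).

pH = 12.25

CH3NH2 + H2O ⇌ CH3NH3+ + OH-
From the ICE table, Kb = x²/(0.694 − x) = 4.6 × 10^-4.
Assume x ≪ 0.694: x ≈ √(4.6 × 10^-4 × 0.694) = 1.79 × 10^-2 M
pOH = −log(1.79 × 10^-2) = 1.75; pH = 14.00 − 1.75 = 12.25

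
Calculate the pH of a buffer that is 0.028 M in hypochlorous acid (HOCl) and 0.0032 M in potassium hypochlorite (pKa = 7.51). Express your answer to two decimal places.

pH = pKa + log([A⁻]/[HA]) = 7.51 + log(0.0032/0.028)
pH = 7.51 + (-0.942) = 6.57

pH = 6.57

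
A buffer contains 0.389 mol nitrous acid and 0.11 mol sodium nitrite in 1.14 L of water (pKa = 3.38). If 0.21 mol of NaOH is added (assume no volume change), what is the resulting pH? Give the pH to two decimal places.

After neutralization: n(HNO2) = 0.179 mol, n(NO2-) = 0.32 mol.
pH = pKa + log([A⁻]/[HA]) = 3.38 + log(0.32/0.179) = 3.38 +0.252

pH = 3.63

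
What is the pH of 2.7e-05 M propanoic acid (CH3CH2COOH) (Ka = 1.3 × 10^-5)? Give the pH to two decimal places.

CH3CH2COOH ⇌ CH3CH2COO- + H+
Ka = x²/(2.7e-05 − x) = 1.3 × 10^-5
The 5% rule fails; solving x² + Ka·x − Ka·C₀ = 0 exactly:
x = (−Ka + √(Ka² + 4·Ka·C₀))/2 = 1.33 × 10^-5 M
pH = −log[H+] = −log(1.33 × 10^-5) = 4.88

pH = 4.88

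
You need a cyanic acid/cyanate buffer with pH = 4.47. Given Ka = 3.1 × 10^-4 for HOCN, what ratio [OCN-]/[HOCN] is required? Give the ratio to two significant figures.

ratio = 9.1

pKa = -log(3.1 × 10^-4) = 3.509
pH = pKa + log(r) ⇒ log(r) = 4.47 − 3.509 = +0.961
r = [OCN-]/[HOCN] = 10^(+0.961) = 9.14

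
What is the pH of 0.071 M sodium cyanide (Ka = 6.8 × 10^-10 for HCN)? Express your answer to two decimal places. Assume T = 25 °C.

pH = 11.01

CN- is the conjugate base of the weak acid HCN.
Kb = Kw/Ka = 1.0×10^-14 / 6.8 × 10^-10 = 1.47 × 10^-5
From the ICE table, Kb = x²/(0.071 − x) = 1.47 × 10^-5.
Since Kb ≪ C₀, x ≈ √(Kb·C₀) = 1.02 × 10^-3 M.
pOH = −log(1.02 × 10^-3) = 2.99; pH = 14.00 − 2.99 = 11.01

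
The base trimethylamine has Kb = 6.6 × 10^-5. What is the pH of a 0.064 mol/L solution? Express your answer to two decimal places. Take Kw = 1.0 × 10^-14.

pH = 11.31

(CH3)3N + H2O ⇌ (CH3)3NH+ + OH-
From the ICE table, Kb = [OH-]²/(0.064 − [OH-]) = 6.6 × 10^-5.
Neglecting [OH-] in the denominator: [OH-] = √(6.6 × 10^-5 × 0.064) = 2.06 × 10^-3 M
([OH-]/C₀ = 3.2% < 5%, so the approximation holds.)
pOH = −log(2.06 × 10^-3) = 2.69; pH = 14.00 − 2.69 = 11.31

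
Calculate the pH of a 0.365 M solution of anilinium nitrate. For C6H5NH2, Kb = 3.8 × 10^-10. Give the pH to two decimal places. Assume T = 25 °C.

pH = 2.51

C6H5NH3+ is the conjugate acid of the weak base C6H5NH2.
Ka = Kw/Kb = 1.0×10^-14 / 3.8 × 10^-10 = 2.63 × 10^-5
Ka = [H+]²/(0.365 − [H+]) = 2.63 × 10^-5
Assume [H+] ≪ 0.365: [H+] ≈ √(2.63 × 10^-5 × 0.365) = 3.10 × 10^-3 M
([H+]/C₀ = 0.85% < 5%, so the approximation holds.)
pH = −log(3.10 × 10^-3) = 2.51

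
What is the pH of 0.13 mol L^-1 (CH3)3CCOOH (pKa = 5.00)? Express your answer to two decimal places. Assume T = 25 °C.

pH = 2.94

(CH3)3CCOOH ⇌ (CH3)3CCOO- + H+
Ka = 10^(−5.00) = 1.00 × 10^-5
Ka = [H+]²/(0.13 − [H+]) = 1.00 × 10^-5
Neglecting [H+] in the denominator: [H+] = √(1.00 × 10^-5 × 0.13) = 1.14 × 10^-3 M
([H+]/C₀ = 0.88% < 5%, so the approximation holds.)
pH = −log(1.14 × 10^-3) = 2.94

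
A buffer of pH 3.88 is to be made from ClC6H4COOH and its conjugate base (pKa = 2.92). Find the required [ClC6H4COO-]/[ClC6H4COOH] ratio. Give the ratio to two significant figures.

pH = pKa + log(r) ⇒ log(r) = 3.88 − 2.92 = +0.96
r = [ClC6H4COO-]/[ClC6H4COOH] = 10^(+0.96) = 9.12

ratio = 9.1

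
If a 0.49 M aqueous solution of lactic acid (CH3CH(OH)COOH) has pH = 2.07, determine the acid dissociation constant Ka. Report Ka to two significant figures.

Ka = 1.5 × 10^-4

[H+] = 10^(-2.07) = 8.51 × 10^-3 M
At equilibrium [HA] = 0.49 − 8.51 × 10^-3 = 4.81 × 10^-1 M
Ka = [H+][A-]/[HA] = (8.51 × 10^-3)² / 4.81 × 10^-1 = 1.5 × 10^-4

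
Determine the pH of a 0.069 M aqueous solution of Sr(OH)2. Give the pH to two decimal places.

pH = 13.14

Sr(OH)2 is a strong base (each formula unit releases 2 OH-); [OH-] = 0.138 M.
pOH = -log(0.138) = 0.86
pH = 14.00 - 0.86 = 13.14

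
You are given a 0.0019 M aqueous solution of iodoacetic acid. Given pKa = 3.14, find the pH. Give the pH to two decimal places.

pH = 3.06

ICH2COOH ⇌ ICH2COO- + H+
Ka = 10^(−3.14) = 7.24 × 10^-4
From the ICE table, Ka = x²/(0.0019 − x) = 7.24 × 10^-4.
Here C₀/Ka ≈ 2.62, so the small-x approximation fails. Use the quadratic:
x = (−Ka + √(Ka² + 4·Ka·C₀))/2 = 8.65 × 10^-4 M
pH = −log(8.65 × 10^-4) = 3.06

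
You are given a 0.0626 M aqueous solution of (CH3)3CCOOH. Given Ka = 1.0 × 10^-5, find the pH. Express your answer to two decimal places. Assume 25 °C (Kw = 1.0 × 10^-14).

pH = 3.10

(CH3)3CCOOH ⇌ (CH3)3CCOO- + H+
Let x = [H+] at equilibrium. Ka = x²/(0.0626 − x).
Assume x ≪ 0.0626: x ≈ √(1.0 × 10^-5 × 0.0626) = 7.91 × 10^-4 M
Check: 1.3% ionized — well under 5%, approximation valid.
pH = −log(7.91 × 10^-4) = 3.10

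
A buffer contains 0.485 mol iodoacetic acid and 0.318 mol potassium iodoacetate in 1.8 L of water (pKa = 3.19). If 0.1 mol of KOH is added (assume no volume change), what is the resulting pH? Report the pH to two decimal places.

OH- converts ICH2COOH to ICH2COO-: ICH2COOH → 0.385 mol, ICH2COO- → 0.418 mol.
pH = pKa + log(n_ICH2COO-/n_ICH2COOH) = 3.19 + log(0.418/0.385) = 3.19 + (+0.036)

pH = 3.23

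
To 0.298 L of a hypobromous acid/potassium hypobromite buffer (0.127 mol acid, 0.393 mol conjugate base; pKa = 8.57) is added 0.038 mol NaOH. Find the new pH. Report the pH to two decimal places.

OH- converts HOBr to OBr-: HOBr → 0.089 mol, OBr- → 0.431 mol.
pH = pKa + log([A⁻]/[HA]) = 8.57 + log(0.431/0.089) = 8.57 +0.685

pH = 9.26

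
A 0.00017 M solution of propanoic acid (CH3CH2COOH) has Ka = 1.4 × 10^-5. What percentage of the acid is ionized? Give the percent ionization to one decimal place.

24.9%

CH3CH2COOH ⇌ CH3CH2COO- + H+; let x = [H+] at equilibrium.
Solve x² + 1.4e-05x − 2.38e-09 = 0 → x = 4.23 × 10^-5 M
% ionization = x/C₀ × 100% = 4.23 × 10^-5/0.00017 × 100% = 24.9%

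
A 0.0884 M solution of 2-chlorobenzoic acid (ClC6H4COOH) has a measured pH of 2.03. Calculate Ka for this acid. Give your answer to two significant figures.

[H+] = 10^(-2.03) = 9.33 × 10^-3 M
At equilibrium [HA] = 0.0884 − 9.33 × 10^-3 = 7.91 × 10^-2 M
Ka = [H+][A-]/[HA] = (9.33 × 10^-3)² / 7.91 × 10^-2 = 1.1 × 10^-3

Ka = 1.1 × 10^-3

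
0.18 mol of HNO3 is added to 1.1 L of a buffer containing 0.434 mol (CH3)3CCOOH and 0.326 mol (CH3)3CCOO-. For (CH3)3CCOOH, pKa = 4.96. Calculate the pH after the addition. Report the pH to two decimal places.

pH = 4.34

After neutralization: n((CH3)3CCOOH) = 0.614 mol, n((CH3)3CCOO-) = 0.146 mol.
pH = pKa + log([A⁻]/[HA]) = 4.96 + log(0.146/0.614) = 4.96 -0.624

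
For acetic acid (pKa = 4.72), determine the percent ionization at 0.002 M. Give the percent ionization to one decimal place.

9.3%

CH3COOH ⇌ CH3COO- + H+; let x = [H+] at equilibrium.
Ka = 10^(−4.72) = 1.91 × 10^-5
Ka = x²/(C₀ − x); solving the quadratic gives x = 1.86 × 10^-4 M.
% ionization = x/C₀ × 100% = 1.86 × 10^-4/0.002 × 100% = 9.3%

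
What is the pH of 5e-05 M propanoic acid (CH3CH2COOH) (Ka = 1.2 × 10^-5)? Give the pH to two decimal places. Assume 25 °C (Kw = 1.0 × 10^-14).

pH = 4.72

CH3CH2COOH ⇌ CH3CH2COO- + H+
From the ICE table, Ka = [H+]²/(5e-05 − [H+]) = 1.2 × 10^-5.
[H+] is not negligible relative to C₀; solve [H+]² + 1.2e-05·[H+] − 6e-10 = 0.
[H+] = (−Ka + √(Ka² + 4·Ka·C₀))/2 = 1.92 × 10^-5 M
pH = −log(1.92 × 10^-5) = 4.72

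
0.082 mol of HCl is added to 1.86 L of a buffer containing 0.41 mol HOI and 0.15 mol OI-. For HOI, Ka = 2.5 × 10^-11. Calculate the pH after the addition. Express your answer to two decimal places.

After neutralization: n(HOI) = 0.492 mol, n(OI-) = 0.068 mol.
pKa = −log(2.5 × 10^-11) = 10.602
Henderson–Hasselbalch with mole ratio 0.068/0.492: pH = 10.602 + (-0.859)

pH = 9.74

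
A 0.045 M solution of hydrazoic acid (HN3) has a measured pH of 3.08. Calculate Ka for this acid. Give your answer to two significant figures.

[H+] = 10^(-3.08) = 8.32 × 10^-4 M
At equilibrium [HA] = 0.045 − 8.32 × 10^-4 = 4.42 × 10^-2 M
Ka = [H+][A-]/[HA] = (8.32 × 10^-4)² / 4.42 × 10^-2 = 1.6 × 10^-5

Ka = 1.6 × 10^-5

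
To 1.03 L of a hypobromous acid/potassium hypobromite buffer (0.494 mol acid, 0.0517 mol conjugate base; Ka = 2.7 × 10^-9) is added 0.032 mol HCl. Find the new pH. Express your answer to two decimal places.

pH = 7.14

Added H+ converts OBr- to HOBr: HOBr → 0.526 mol, OBr- → 0.0197 mol.
pKa = −log(2.7 × 10^-9) = 8.569
pH = pKa + log(n_OBr-/n_HOBr) = 8.569 + log(0.0197/0.526) = 8.569 + (-1.427)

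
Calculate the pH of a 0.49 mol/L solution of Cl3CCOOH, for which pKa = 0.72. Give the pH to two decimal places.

Cl3CCOOH ⇌ Cl3CCOO- + H+
Ka = 10^(−0.72) = 1.91 × 10^-1
Ka = [H+]²/(0.49 − [H+]) = 1.91 × 10^-1
Here C₀/Ka ≈ 2.57, so the small-[H+] approximation fails. Use the quadratic:
[H+] = (−Ka + √(Ka² + 4·Ka·C₀))/2 = 2.25 × 10^-1 M
pH = −log(2.25 × 10^-1) = 0.65

pH = 0.65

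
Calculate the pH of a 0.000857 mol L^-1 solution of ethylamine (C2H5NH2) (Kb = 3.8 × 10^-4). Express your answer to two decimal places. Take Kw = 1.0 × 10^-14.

C2H5NH2 + H2O ⇌ C2H5NH3+ + OH-
Kb = [OH-]²/(0.000857 − [OH-]) = 3.8 × 10^-4
Here C₀/Kb ≈ 2.26, so the small-[OH-] approximation fails. Use the quadratic:
[OH-] = [−0.00038 + √(0.00038² + 1.3e-06)]/2 = 4.11 × 10^-4 M
pOH = 3.39, so pH = 14.00 − pOH = 10.61

pH = 10.61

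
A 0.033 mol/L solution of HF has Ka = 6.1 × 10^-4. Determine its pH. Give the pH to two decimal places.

HF ⇌ F- + H+
Ka = x²/(0.033 − x) = 6.1 × 10^-4
x is not negligible relative to C₀; solve x² + 0.00061·x − 2.01e-05 = 0.
x = [−0.00061 + √(0.00061² + 8.05e-05)]/2 = 4.19 × 10^-3 M
pH = −log[H+] = −log(4.19 × 10^-3) = 2.38

pH = 2.38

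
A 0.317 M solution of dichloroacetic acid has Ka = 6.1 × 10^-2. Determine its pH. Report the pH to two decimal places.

Cl2CHCOOH ⇌ Cl2CHCOO- + H+
Ka = x²/(0.317 − x) = 6.1 × 10^-2
Here C₀/Ka ≈ 5.2, so the small-x approximation fails. Use the quadratic:
x = (−Ka + √(Ka² + 4·Ka·C₀))/2 = 1.12 × 10^-1 M
pH = −log[H+] = −log(1.12 × 10^-1) = 0.95

pH = 0.95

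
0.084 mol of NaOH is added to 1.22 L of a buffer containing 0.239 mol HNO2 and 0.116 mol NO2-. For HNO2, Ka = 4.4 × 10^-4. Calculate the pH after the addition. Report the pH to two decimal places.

pH = 3.47

After neutralization: n(HNO2) = 0.155 mol, n(NO2-) = 0.2 mol.
pKa = −log(4.4 × 10^-4) = 3.357
pH = pKa + log([A⁻]/[HA]) = 3.357 + log(0.2/0.155) = 3.357 +0.111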